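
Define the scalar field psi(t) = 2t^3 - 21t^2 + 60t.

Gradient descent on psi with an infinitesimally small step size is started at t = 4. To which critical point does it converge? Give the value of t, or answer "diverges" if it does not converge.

5

psi'(t) = 6(t - 5)(t - 2), so psi'(4) = -12.
Gradient descent moves in the -psi' direction, i.e. t is increasing.
The nearest critical point in that direction is t = 5, where psi'' = 18 > 0 (a local minimum). The iterate converges there.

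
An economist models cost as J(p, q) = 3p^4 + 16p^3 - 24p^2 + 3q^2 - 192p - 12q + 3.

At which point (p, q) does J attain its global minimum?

(2, 2)

J(p,q) separates as A(p) + B(q) + 3, so its minimum is min A + min B + 3.
A'(p) = 12(p - 2)(p + 2)(p + 4) vanishes at p ∈ {-4, -2, 2}; B'(q) = 6q - 12 vanishes at q ∈ {2}.
Local minima of A (where A''>0): A(-4)=128, A(2)=-304. Local minima of B: B(2)=-12.
So the global minimum of J is A(2) + B(2) + 3 = -304 − 12 + 3 = -313, attained at (2, 2).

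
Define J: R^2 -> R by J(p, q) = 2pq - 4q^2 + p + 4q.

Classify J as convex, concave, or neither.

J is quadratic, so its Hessian is the constant matrix H = [[0, 2], [2, -8]].
det(H) = -4, tr(H) = -8.
det(H) < 0, so H is indefinite: neither convex nor concave.

neither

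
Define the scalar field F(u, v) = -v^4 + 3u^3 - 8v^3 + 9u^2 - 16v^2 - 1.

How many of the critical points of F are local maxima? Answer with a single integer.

2

F separates as a function of u plus a function of v, so ∇F=0 decouples.
∂F/∂u = 9u(u + 2) = 0 at u ∈ {-2, 0}; ∂F/∂v = -4v(v + 2)(v + 4) = 0 at v ∈ {-4, -2, 0}.
The Hessian is diagonal: diag(F_uu, F_vv). Second derivatives: F_uu(-2)=-18, F_uu(0)=18; F_vv(-4)=-32, F_vv(-2)=16, F_vv(0)=-32.
Local maxima occur where both diagonal entries negative: (-2, -4), (-2, 0). Count: 2.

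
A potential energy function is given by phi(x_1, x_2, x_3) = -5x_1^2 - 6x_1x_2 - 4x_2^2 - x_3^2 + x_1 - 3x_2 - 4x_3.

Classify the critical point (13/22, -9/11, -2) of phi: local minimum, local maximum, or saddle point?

local maximum

The Hessian is constant: H = [[-10, -6, 0], [-6, -8, 0], [0, 0, -2]].
Leading principal minors: Δ₁ = -10, Δ₂ = 44, Δ₃ = -88.
The minors alternate sign starting negative (−, +, −), so H is negative definite: a local maximum.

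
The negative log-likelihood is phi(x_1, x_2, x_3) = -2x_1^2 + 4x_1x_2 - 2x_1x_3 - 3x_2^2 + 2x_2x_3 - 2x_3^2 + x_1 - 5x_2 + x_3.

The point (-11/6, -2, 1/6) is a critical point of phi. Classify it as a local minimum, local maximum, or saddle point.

The Hessian is constant: H = [[-4, 4, -2], [4, -6, 2], [-2, 2, -4]].
Leading principal minors: Δ₁ = -4, Δ₂ = 8, Δ₃ = -24.
The minors alternate sign starting negative (−, +, −), so H is negative definite: a local maximum.

local maximum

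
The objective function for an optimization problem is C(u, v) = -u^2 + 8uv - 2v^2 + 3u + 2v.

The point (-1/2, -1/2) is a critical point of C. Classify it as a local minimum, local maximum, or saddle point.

saddle point

The Hessian of C is constant: H = [[-2, 8], [8, -4]].
det(H) = (-2)·(-4) − 8² = -56.
Since det(H) < 0, H is indefinite and the critical point is a saddle point.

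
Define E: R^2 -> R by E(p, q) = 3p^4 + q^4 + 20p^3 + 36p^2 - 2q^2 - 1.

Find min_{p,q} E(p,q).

-2

E(p,q) separates as A(p) + B(q) − 1, so its minimum is min A + min B − 1.
A'(p) = 12p(p + 2)(p + 3) vanishes at p ∈ {-3, -2, 0}; B'(q) = 4q(q - 1)(q + 1) vanishes at q ∈ {-1, 0, 1}.
Local minima of A (where A''>0): A(-3)=27, A(0)=0. Local minima of B: B(-1)=-1, B(1)=-1.
So the global minimum of E is A(0) + B(-1) − 1 = 0 − 1 − 1 = -2, attained at (0, -1).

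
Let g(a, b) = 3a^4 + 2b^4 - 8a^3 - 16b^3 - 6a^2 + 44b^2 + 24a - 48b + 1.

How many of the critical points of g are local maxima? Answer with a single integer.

1

g separates as a function of a plus a function of b, so ∇g=0 decouples.
∂g/∂a = 12(a - 2)(a - 1)(a + 1) = 0 at a ∈ {-1, 1, 2}; ∂g/∂b = 8(b - 3)(b - 2)(b - 1) = 0 at b ∈ {1, 2, 3}.
The Hessian is diagonal: diag(g_aa, g_bb). Second derivatives: g_aa(-1)=72, g_aa(1)=-24, g_aa(2)=36; g_bb(1)=16, g_bb(2)=-8, g_bb(3)=16.
Local maxima occur where both diagonal entries negative: (1, 2). Count: 1.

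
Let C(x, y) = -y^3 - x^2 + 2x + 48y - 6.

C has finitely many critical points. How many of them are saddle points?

C separates as a function of x plus a function of y, so ∇C=0 decouples.
∂C/∂x = -2(x - 1) = 0 at x ∈ {1}; ∂C/∂y = -3(y - 4)(y + 4) = 0 at y ∈ {-4, 4}.
The Hessian is diagonal: diag(C_xx, C_yy). Second derivatives: C_xx(1)=-2; C_yy(-4)=24, C_yy(4)=-24.
Saddle points occur where the two diagonal entries have opposite signs: (1, -4). Count: 1.

1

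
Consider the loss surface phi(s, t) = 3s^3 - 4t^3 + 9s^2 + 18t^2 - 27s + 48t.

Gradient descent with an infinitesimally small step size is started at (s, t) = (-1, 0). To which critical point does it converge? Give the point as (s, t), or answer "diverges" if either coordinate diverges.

phi is separable, so gradient descent decouples: s follows -∂phi/∂s, t follows -∂phi/∂t.
∂phi/∂s = 9(s - 1)(s + 3); at s=-1 this is -36, so s increases.
∂phi/∂t = -12(t - 4)(t + 1); at t=0 this is 48, so t decreases.
s converges to its nearest critical value 1 (a local min of the s-part); t converges to -1. The iterate converges to (1, -1).

(1, -1)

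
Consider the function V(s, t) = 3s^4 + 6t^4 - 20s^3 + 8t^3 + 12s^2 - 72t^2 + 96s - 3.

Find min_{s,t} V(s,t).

-442

V(s,t) separates as P(s) + Q(t) − 3, so its minimum is min P + min Q − 3.
P'(s) = 12(s - 4)(s - 2)(s + 1) vanishes at s ∈ {-1, 2, 4}; Q'(t) = 24t(t - 2)(t + 3) vanishes at t ∈ {-3, 0, 2}.
Local minima of P (where P''>0): P(-1)=-61, P(4)=64. Local minima of Q: Q(-3)=-378, Q(2)=-128.
So the global minimum of V is P(-1) + Q(-3) − 3 = -61 − 378 − 3 = -442, attained at (-1, -3).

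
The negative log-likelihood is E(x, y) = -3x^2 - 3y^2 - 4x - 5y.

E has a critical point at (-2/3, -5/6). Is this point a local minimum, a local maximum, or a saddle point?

local maximum

The Hessian of E is constant: H = [[-6, 0], [0, -6]].
det(H) = (-6)·(-6) − 0² = 36.
det(H) > 0 and tr(H) = -12 < 0, so H is negative definite and the point is a local maximum.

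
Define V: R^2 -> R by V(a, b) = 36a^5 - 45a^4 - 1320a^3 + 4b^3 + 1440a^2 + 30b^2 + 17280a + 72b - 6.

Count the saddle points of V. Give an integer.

4

V separates as a function of a plus a function of b, so ∇V=0 decouples.
∂V/∂a = 180(a - 4)(a - 3)(a + 2)(a + 4) = 0 at a ∈ {-4, -2, 3, 4}; ∂V/∂b = 12(b + 2)(b + 3) = 0 at b ∈ {-3, -2}.
The Hessian is diagonal: diag(V_aa, V_bb). Second derivatives: V_aa(-4)=-20160, V_aa(-2)=10800, V_aa(3)=-6300, V_aa(4)=8640; V_bb(-3)=-12, V_bb(-2)=12.
Saddle points occur where the two diagonal entries have opposite signs: (-4, -2), (-2, -3), (3, -2), (4, -3). Count: 4.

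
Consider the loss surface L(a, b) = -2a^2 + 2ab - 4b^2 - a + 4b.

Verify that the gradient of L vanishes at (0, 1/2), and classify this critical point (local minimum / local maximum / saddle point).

local maximum

∇L = (-4a + 2b - 1, 2a - 8b + 4); substituting (0, 1/2) gives ∇L = (0, 0), so (0, 1/2) is indeed a critical point.
The Hessian of L is constant: H = [[-4, 2], [2, -8]].
det(H) = (-4)·(-8) − 2² = 28.
det(H) > 0 and tr(H) = -12 < 0, so H is negative definite and the point is a local maximum.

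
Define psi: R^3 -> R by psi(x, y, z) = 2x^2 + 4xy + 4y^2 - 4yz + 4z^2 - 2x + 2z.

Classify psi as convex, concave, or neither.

convex

psi is quadratic, so its Hessian is the constant matrix H = [[4, 4, 0], [4, 8, -4], [0, -4, 8]].
Leading principal minors: 4, 16, 64.
All positive ⇒ H ≻ 0 ⇒ convex.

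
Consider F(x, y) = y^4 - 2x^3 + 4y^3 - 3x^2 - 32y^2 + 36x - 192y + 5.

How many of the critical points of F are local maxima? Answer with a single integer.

F separates as a function of x plus a function of y, so ∇F=0 decouples.
∂F/∂x = -6(x - 2)(x + 3) = 0 at x ∈ {-3, 2}; ∂F/∂y = 4(y - 4)(y + 3)(y + 4) = 0 at y ∈ {-4, -3, 4}.
The Hessian is diagonal: diag(F_xx, F_yy). Second derivatives: F_xx(-3)=30, F_xx(2)=-30; F_yy(-4)=32, F_yy(-3)=-28, F_yy(4)=224.
Local maxima occur where both diagonal entries negative: (2, -3). Count: 1.

1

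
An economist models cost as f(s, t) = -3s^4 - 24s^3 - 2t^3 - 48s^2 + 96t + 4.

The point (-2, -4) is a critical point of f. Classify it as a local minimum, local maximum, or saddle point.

The mixed partial ∂²f/∂s∂t is 0, so the Hessian at any point is diag(f_ss, f_tt) = diag(-12(3s^2 + 12s + 8), -12t).
At (-2, -4): H = diag(48, 48).
Both eigenvalues are positive, so H is positive definite: a local minimum.

local minimum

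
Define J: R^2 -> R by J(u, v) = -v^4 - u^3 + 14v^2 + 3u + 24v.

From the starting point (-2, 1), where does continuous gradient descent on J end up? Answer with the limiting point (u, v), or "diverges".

(-1, -1)

J is separable, so gradient descent decouples: u follows -∂J/∂u, v follows -∂J/∂v.
∂J/∂u = -3(u - 1)(u + 1); at u=-2 this is -9, so u increases.
∂J/∂v = -4(v - 3)(v + 1)(v + 2); at v=1 this is 48, so v decreases.
u converges to its nearest critical value -1 (a local min of the u-part); v converges to -1. The iterate converges to (-1, -1).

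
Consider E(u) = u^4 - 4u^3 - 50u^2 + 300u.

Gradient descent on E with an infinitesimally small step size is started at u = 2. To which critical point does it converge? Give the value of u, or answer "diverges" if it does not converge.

-5

E'(u) = 4(u - 5)(u - 3)(u + 5), so E'(2) = 84.
Gradient descent moves in the -E' direction, i.e. u is decreasing.
The nearest critical point in that direction is u = -5, where E'' = 320 > 0 (a local minimum). The iterate converges there.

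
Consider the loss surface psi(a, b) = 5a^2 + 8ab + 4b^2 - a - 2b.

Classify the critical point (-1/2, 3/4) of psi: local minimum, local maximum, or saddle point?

local minimum

The Hessian of psi is constant: H = [[10, 8], [8, 8]].
det(H) = 10·8 − 8² = 16.
det(H) > 0 and tr(H) = 18 > 0, so H is positive definite and the point is a local minimum.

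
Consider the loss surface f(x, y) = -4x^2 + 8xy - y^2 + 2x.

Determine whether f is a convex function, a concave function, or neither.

neither

f is quadratic, so its Hessian is the constant matrix H = [[-8, 8], [8, -2]].
det(H) = -48, tr(H) = -10.
det(H) < 0, so H is indefinite: neither convex nor concave.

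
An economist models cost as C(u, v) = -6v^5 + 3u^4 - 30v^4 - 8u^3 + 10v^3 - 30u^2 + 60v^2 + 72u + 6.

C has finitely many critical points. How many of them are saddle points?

6

C separates as a function of u plus a function of v, so ∇C=0 decouples.
∂C/∂u = 12(u - 3)(u - 1)(u + 2) = 0 at u ∈ {-2, 1, 3}; ∂C/∂v = -30v(v - 1)(v + 1)(v + 4) = 0 at v ∈ {-4, -1, 0, 1}.
The Hessian is diagonal: diag(C_uu, C_vv). Second derivatives: C_uu(-2)=180, C_uu(1)=-72, C_uu(3)=120; C_vv(-4)=1800, C_vv(-1)=-180, C_vv(0)=120, C_vv(1)=-300.
Saddle points occur where the two diagonal entries have opposite signs: (-2, -1), (-2, 1), (1, -4), (1, 0), (3, -1), (3, 1). Count: 6.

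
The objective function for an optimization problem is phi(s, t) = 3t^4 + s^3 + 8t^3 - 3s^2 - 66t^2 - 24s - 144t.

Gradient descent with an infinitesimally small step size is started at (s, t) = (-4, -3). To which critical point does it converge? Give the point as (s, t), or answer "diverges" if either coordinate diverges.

diverges

phi is separable, so gradient descent decouples: s follows -∂phi/∂s, t follows -∂phi/∂t.
∂phi/∂s = 3(s - 4)(s + 2); at s=-4 this is 48, so s decreases.
∂phi/∂t = 12(t - 3)(t + 1)(t + 4); at t=-3 this is 144, so t decreases.
The s-coordinate has no critical point in that direction and runs off to infinity.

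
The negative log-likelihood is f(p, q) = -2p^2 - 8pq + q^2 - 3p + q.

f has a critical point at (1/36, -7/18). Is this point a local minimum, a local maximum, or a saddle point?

saddle point

The Hessian of f is constant: H = [[-4, -8], [-8, 2]].
det(H) = (-4)·2 − (-8)² = -72.
Since det(H) < 0, H is indefinite and the critical point is a saddle point.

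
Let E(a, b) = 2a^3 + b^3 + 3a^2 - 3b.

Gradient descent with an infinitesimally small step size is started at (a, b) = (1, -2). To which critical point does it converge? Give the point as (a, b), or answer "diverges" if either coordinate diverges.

E is separable, so gradient descent decouples: a follows -∂E/∂a, b follows -∂E/∂b.
∂E/∂a = 6a(a + 1); at a=1 this is 12, so a decreases.
∂E/∂b = 3(b - 1)(b + 1); at b=-2 this is 9, so b decreases.
The b-coordinate has no critical point in that direction and runs off to infinity.

diverges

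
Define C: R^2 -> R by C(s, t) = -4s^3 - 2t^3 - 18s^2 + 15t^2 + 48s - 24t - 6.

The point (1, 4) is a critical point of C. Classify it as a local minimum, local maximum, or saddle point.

The mixed partial ∂²C/∂s∂t is 0, so the Hessian at any point is diag(C_ss, C_tt) = diag(-12(2s + 3), 6(-2t + 5)).
At (1, 4): H = diag(-60, -18).
Both eigenvalues are negative, so H is negative definite: a local maximum.

local maximum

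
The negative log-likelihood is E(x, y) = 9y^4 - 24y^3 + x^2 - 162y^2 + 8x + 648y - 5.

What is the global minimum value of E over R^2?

E(x,y) separates as P(x) + Q(y) − 5, so its minimum is min P + min Q − 5.
P'(x) = 2x + 8 vanishes at x ∈ {-4}; Q'(y) = 36(y - 3)(y - 2)(y + 3) vanishes at y ∈ {-3, 2, 3}.
Local minima of P (where P''>0): P(-4)=-16. Local minima of Q: Q(-3)=-2025, Q(3)=567.
So the global minimum of E is P(-4) + Q(-3) − 5 = -16 − 2025 − 5 = -2046, attained at (-4, -3).

-2046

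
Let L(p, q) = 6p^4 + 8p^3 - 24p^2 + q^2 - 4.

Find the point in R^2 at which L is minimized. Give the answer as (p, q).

L(p,q) separates as A(p) + B(q) − 4, so its minimum is min A + min B − 4.
A'(p) = 24p(p - 1)(p + 2) vanishes at p ∈ {-2, 0, 1}; B'(q) = 2q vanishes at q ∈ {0}.
Local minima of A (where A''>0): A(-2)=-64, A(1)=-10. Local minima of B: B(0)=0.
So the global minimum of L is A(-2) + B(0) − 4 = -64 + 0 − 4 = -68, attained at (-2, 0).

(-2, 0)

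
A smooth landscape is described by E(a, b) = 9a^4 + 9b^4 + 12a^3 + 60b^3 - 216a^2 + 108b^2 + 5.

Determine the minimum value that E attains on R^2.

E(a,b) separates as P(a) + Q(b) + 5, so its minimum is min P + min Q + 5.
P'(a) = 36a(a - 3)(a + 4) vanishes at a ∈ {-4, 0, 3}; Q'(b) = 36b(b + 2)(b + 3) vanishes at b ∈ {-3, -2, 0}.
Local minima of P (where P''>0): P(-4)=-1920, P(3)=-891. Local minima of Q: Q(-3)=81, Q(0)=0.
So the global minimum of E is P(-4) + Q(0) + 5 = -1920 + 0 + 5 = -1915, attained at (-4, 0).

-1915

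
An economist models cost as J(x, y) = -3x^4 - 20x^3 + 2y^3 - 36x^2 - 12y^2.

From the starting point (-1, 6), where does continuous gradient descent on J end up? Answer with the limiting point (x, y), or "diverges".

J is separable, so gradient descent decouples: x follows -∂J/∂x, y follows -∂J/∂y.
∂J/∂x = -12x(x + 2)(x + 3); at x=-1 this is 24, so x decreases.
∂J/∂y = 6y(y - 4); at y=6 this is 72, so y decreases.
x converges to its nearest critical value -2 (a local min of the x-part); y converges to 4. The iterate converges to (-2, 4).

(-2, 4)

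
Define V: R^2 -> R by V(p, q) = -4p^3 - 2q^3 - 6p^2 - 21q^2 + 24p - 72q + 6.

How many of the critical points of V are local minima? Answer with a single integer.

V separates as a function of p plus a function of q, so ∇V=0 decouples.
∂V/∂p = -12(p - 1)(p + 2) = 0 at p ∈ {-2, 1}; ∂V/∂q = -6(q + 3)(q + 4) = 0 at q ∈ {-4, -3}.
The Hessian is diagonal: diag(V_pp, V_qq). Second derivatives: V_pp(-2)=36, V_pp(1)=-36; V_qq(-4)=6, V_qq(-3)=-6.
Local minima occur where both diagonal entries positive: (-2, -4). Count: 1.

1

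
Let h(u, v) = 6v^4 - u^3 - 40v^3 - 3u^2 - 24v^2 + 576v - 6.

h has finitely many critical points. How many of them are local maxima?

h separates as a function of u plus a function of v, so ∇h=0 decouples.
∂h/∂u = -3u(u + 2) = 0 at u ∈ {-2, 0}; ∂h/∂v = 24(v - 4)(v - 3)(v + 2) = 0 at v ∈ {-2, 3, 4}.
The Hessian is diagonal: diag(h_uu, h_vv). Second derivatives: h_uu(-2)=6, h_uu(0)=-6; h_vv(-2)=720, h_vv(3)=-120, h_vv(4)=144.
Local maxima occur where both diagonal entries negative: (0, 3). Count: 1.

1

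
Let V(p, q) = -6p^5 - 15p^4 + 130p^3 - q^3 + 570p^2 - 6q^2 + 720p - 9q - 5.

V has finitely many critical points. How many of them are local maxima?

2

V separates as a function of p plus a function of q, so ∇V=0 decouples.
∂V/∂p = -30(p - 4)(p + 1)(p + 2)(p + 3) = 0 at p ∈ {-3, -2, -1, 4}; ∂V/∂q = -3(q + 1)(q + 3) = 0 at q ∈ {-3, -1}.
The Hessian is diagonal: diag(V_pp, V_qq). Second derivatives: V_pp(-3)=420, V_pp(-2)=-180, V_pp(-1)=300, V_pp(4)=-6300; V_qq(-3)=6, V_qq(-1)=-6.
Local maxima occur where both diagonal entries negative: (-2, -1), (4, -1). Count: 2.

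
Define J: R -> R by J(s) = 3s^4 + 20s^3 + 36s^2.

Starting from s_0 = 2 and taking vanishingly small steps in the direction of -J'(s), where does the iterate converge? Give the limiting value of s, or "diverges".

0

J'(s) = 12s(s + 2)(s + 3), so J'(2) = 480.
Gradient descent moves in the -J' direction, i.e. s is decreasing.
The nearest critical point in that direction is s = 0, where J'' = 72 > 0 (a local minimum). The iterate converges there.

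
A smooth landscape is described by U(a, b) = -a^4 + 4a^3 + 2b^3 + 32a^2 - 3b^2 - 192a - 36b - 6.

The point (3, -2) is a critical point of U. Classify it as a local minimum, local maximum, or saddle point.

saddle point

The mixed partial ∂²U/∂a∂b is 0, so the Hessian at any point is diag(U_aa, U_bb) = diag(4(-3a^2 + 6a + 16), 6(2b - 1)).
At (3, -2): H = diag(28, -30).
The eigenvalues have opposite signs, so H is indefinite: a saddle point.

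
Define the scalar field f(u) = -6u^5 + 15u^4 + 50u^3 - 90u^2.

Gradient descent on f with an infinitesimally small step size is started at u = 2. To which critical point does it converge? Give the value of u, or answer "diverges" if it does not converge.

1

f'(u) = -30u(u - 3)(u - 1)(u + 2), so f'(2) = 240.
Gradient descent moves in the -f' direction, i.e. u is decreasing.
The nearest critical point in that direction is u = 1, where f'' = 180 > 0 (a local minimum). The iterate converges there.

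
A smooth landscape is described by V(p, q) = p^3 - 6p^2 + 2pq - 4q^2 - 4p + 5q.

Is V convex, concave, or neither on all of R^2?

The term p^3 is cubic, so the Hessian is not constant.
∂²V/∂p² = 6p - 12, which takes both signs as p varies (negative for sufficiently negative p). A diagonal entry of the Hessian changing sign means the Hessian is neither positive- nor negative-semidefinite on all of R^2.

neither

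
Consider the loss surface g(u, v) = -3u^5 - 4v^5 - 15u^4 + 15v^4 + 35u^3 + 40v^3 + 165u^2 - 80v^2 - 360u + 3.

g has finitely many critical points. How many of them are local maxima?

4

g separates as a function of u plus a function of v, so ∇g=0 decouples.
∂g/∂u = -15(u - 2)(u - 1)(u + 3)(u + 4) = 0 at u ∈ {-4, -3, 1, 2}; ∂g/∂v = -20v(v - 4)(v - 1)(v + 2) = 0 at v ∈ {-2, 0, 1, 4}.
The Hessian is diagonal: diag(g_uu, g_vv). Second derivatives: g_uu(-4)=450, g_uu(-3)=-300, g_uu(1)=300, g_uu(2)=-450; g_vv(-2)=720, g_vv(0)=-160, g_vv(1)=180, g_vv(4)=-1440.
Local maxima occur where both diagonal entries negative: (-3, 0), (-3, 4), (2, 0), (2, 4). Count: 4.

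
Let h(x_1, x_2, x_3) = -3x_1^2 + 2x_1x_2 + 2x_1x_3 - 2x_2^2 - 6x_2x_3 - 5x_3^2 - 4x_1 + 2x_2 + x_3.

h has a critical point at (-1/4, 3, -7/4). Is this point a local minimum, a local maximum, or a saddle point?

The Hessian is constant: H = [[-6, 2, 2], [2, -4, -6], [2, -6, -10]].
Leading principal minors: Δ₁ = -6, Δ₂ = 20, Δ₃ = -16.
The minors alternate sign starting negative (−, +, −), so H is negative definite: a local maximum.

local maximum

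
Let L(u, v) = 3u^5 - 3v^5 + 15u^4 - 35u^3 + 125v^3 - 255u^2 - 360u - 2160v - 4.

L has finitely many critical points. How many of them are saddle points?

8

L separates as a function of u plus a function of v, so ∇L=0 decouples.
∂L/∂u = 15(u - 3)(u + 1)(u + 2)(u + 4) = 0 at u ∈ {-4, -2, -1, 3}; ∂L/∂v = -15(v - 4)(v - 3)(v + 3)(v + 4) = 0 at v ∈ {-4, -3, 3, 4}.
The Hessian is diagonal: diag(L_uu, L_vv). Second derivatives: L_uu(-4)=-630, L_uu(-2)=150, L_uu(-1)=-180, L_uu(3)=2100; L_vv(-4)=840, L_vv(-3)=-630, L_vv(3)=630, L_vv(4)=-840.
Saddle points occur where the two diagonal entries have opposite signs: (-4, -4), (-4, 3), (-2, -3), (-2, 4), (-1, -4), (-1, 3), (3, -3), (3, 4). Count: 8.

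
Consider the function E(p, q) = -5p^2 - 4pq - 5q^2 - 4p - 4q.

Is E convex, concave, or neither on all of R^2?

concave

E is quadratic, so its Hessian is the constant matrix H = [[-10, -4], [-4, -10]].
det(H) = 84, tr(H) = -20.
det(H) > 0 and tr(H) < 0, so H is negative definite everywhere: concave.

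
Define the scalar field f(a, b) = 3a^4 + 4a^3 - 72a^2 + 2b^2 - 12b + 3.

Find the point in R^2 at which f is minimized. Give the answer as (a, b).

(-4, 3)

f(a,b) separates as P(a) + Q(b) + 3, so its minimum is min P + min Q + 3.
P'(a) = 12a(a - 3)(a + 4) vanishes at a ∈ {-4, 0, 3}; Q'(b) = 4b - 12 vanishes at b ∈ {3}.
Local minima of P (where P''>0): P(-4)=-640, P(3)=-297. Local minima of Q: Q(3)=-18.
So the global minimum of f is P(-4) + Q(3) + 3 = -640 − 18 + 3 = -655, attained at (-4, 3).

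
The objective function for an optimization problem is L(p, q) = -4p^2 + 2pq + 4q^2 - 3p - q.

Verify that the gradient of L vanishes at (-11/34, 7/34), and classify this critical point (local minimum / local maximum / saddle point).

saddle point

∇L = (-8p + 2q - 3, 2p + 8q - 1); substituting (-11/34, 7/34) gives ∇L = (0, 0), so (-11/34, 7/34) is indeed a critical point.
The Hessian of L is constant: H = [[-8, 2], [2, 8]].
det(H) = (-8)·8 − 2² = -68.
Since det(H) < 0, H is indefinite and the critical point is a saddle point.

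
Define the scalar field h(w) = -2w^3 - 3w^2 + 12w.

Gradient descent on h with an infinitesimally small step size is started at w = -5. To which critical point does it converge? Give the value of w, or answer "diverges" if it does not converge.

h'(w) = -6(w - 1)(w + 2), so h'(-5) = -108.
Gradient descent moves in the -h' direction, i.e. w is increasing.
The nearest critical point in that direction is w = -2, where h'' = 18 > 0 (a local minimum). The iterate converges there.

-2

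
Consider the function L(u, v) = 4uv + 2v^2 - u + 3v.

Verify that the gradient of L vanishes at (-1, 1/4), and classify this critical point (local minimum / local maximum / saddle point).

saddle point

∇L = (4v - 1, 4u + 4v + 3); substituting (-1, 1/4) gives ∇L = (0, 0), so (-1, 1/4) is indeed a critical point.
The Hessian of L is constant: H = [[0, 4], [4, 4]].
det(H) = 0·4 − 4² = -16.
Since det(H) < 0, H is indefinite and the critical point is a saddle point.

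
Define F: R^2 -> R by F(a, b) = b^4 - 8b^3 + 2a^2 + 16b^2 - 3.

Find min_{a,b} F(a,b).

-3

F(a,b) separates as P(a) + Q(b) − 3, so its minimum is min P + min Q − 3.
P'(a) = 4a vanishes at a ∈ {0}; Q'(b) = 4b(b - 4)(b - 2) vanishes at b ∈ {0, 2, 4}.
Local minima of P (where P''>0): P(0)=0. Local minima of Q: Q(0)=0, Q(4)=0.
So the global minimum of F is P(0) + Q(0) − 3 = 0 + 0 − 3 = -3, attained at (0, 0).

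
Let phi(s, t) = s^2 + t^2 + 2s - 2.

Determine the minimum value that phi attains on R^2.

-3

phi(s,t) separates as P(s) + Q(t) − 2, so its minimum is min P + min Q − 2.
P'(s) = 2s + 2 vanishes at s ∈ {-1}; Q'(t) = 2t vanishes at t ∈ {0}.
Local minima of P (where P''>0): P(-1)=-1. Local minima of Q: Q(0)=0.
So the global minimum of phi is P(-1) + Q(0) − 2 = -1 + 0 − 2 = -3, attained at (-1, 0).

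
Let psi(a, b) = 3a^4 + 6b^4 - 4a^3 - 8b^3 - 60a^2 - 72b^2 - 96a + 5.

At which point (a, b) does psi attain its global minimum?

psi(a,b) separates as P(a) + Q(b) + 5, so its minimum is min P + min Q + 5.
P'(a) = 12(a - 4)(a + 1)(a + 2) vanishes at a ∈ {-2, -1, 4}; Q'(b) = 24b(b - 3)(b + 2) vanishes at b ∈ {-2, 0, 3}.
Local minima of P (where P''>0): P(-2)=32, P(4)=-832. Local minima of Q: Q(-2)=-128, Q(3)=-378.
So the global minimum of psi is P(4) + Q(3) + 5 = -832 − 378 + 5 = -1205, attained at (4, 3).

(4, 3)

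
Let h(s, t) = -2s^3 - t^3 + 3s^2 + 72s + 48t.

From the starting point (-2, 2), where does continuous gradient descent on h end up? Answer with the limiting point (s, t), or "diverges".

h is separable, so gradient descent decouples: s follows -∂h/∂s, t follows -∂h/∂t.
∂h/∂s = -6(s - 4)(s + 3); at s=-2 this is 36, so s decreases.
∂h/∂t = -3(t - 4)(t + 4); at t=2 this is 36, so t decreases.
s converges to its nearest critical value -3 (a local min of the s-part); t converges to -4. The iterate converges to (-3, -4).

(-3, -4)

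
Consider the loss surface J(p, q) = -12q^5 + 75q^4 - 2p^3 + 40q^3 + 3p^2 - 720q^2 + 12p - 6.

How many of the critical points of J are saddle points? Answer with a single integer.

J separates as a function of p plus a function of q, so ∇J=0 decouples.
∂J/∂p = -6(p - 2)(p + 1) = 0 at p ∈ {-1, 2}; ∂J/∂q = -60q(q - 4)(q - 3)(q + 2) = 0 at q ∈ {-2, 0, 3, 4}.
The Hessian is diagonal: diag(J_pp, J_qq). Second derivatives: J_pp(-1)=18, J_pp(2)=-18; J_qq(-2)=3600, J_qq(0)=-1440, J_qq(3)=900, J_qq(4)=-1440.
Saddle points occur where the two diagonal entries have opposite signs: (-1, 0), (-1, 4), (2, -2), (2, 3). Count: 4.

4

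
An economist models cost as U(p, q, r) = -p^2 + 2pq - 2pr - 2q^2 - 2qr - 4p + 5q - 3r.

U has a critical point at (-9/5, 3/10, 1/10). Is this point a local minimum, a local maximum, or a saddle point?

The Hessian is constant: H = [[-2, 2, -2], [2, -4, -2], [-2, -2, 0]].
Leading principal minors: Δ₁ = -2, Δ₂ = 4, Δ₃ = 40.
The minors fit neither the all-positive nor the alternating-sign pattern, so H is indefinite: a saddle point.

saddle point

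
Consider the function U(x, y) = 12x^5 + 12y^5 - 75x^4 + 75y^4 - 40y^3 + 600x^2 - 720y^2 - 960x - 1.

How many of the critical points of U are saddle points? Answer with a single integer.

U separates as a function of x plus a function of y, so ∇U=0 decouples.
∂U/∂x = 60(x - 4)(x - 2)(x - 1)(x + 2) = 0 at x ∈ {-2, 1, 2, 4}; ∂U/∂y = 60y(y - 2)(y + 3)(y + 4) = 0 at y ∈ {-4, -3, 0, 2}.
The Hessian is diagonal: diag(U_xx, U_yy). Second derivatives: U_xx(-2)=-4320, U_xx(1)=540, U_xx(2)=-480, U_xx(4)=2160; U_yy(-4)=-1440, U_yy(-3)=900, U_yy(0)=-1440, U_yy(2)=3600.
Saddle points occur where the two diagonal entries have opposite signs: (-2, -3), (-2, 2), (1, -4), (1, 0), (2, -3), (2, 2), (4, -4), (4, 0). Count: 8.

8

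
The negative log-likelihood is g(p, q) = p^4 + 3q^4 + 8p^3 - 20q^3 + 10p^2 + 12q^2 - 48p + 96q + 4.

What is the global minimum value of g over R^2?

g(p,q) separates as A(p) + B(q) + 4, so its minimum is min A + min B + 4.
A'(p) = 4(p - 1)(p + 3)(p + 4) vanishes at p ∈ {-4, -3, 1}; B'(q) = 12(q - 4)(q - 2)(q + 1) vanishes at q ∈ {-1, 2, 4}.
Local minima of A (where A''>0): A(-4)=96, A(1)=-29. Local minima of B: B(-1)=-61, B(4)=64.
So the global minimum of g is A(1) + B(-1) + 4 = -29 − 61 + 4 = -86, attained at (1, -1).

-86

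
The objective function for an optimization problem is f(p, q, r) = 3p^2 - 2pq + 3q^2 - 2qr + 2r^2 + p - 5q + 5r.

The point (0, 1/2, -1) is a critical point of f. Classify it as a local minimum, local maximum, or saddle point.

The Hessian is constant: H = [[6, -2, 0], [-2, 6, -2], [0, -2, 4]].
Leading principal minors: Δ₁ = 6, Δ₂ = 32, Δ₃ = 104.
All leading minors are positive, so H is positive definite: a local minimum.

local minimum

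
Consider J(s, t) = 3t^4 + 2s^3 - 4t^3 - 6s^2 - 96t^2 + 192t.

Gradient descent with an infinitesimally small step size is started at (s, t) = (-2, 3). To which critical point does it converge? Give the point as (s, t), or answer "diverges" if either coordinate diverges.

diverges

J is separable, so gradient descent decouples: s follows -∂J/∂s, t follows -∂J/∂t.
∂J/∂s = 6s(s - 2); at s=-2 this is 48, so s decreases.
∂J/∂t = 12(t - 4)(t - 1)(t + 4); at t=3 this is -168, so t increases.
The s-coordinate has no critical point in that direction and runs off to infinity.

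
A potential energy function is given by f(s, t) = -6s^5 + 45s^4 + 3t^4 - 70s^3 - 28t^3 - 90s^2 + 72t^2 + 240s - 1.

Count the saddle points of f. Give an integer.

6

f separates as a function of s plus a function of t, so ∇f=0 decouples.
∂f/∂s = -30(s - 4)(s - 2)(s - 1)(s + 1) = 0 at s ∈ {-1, 1, 2, 4}; ∂f/∂t = 12t(t - 4)(t - 3) = 0 at t ∈ {0, 3, 4}.
The Hessian is diagonal: diag(f_ss, f_tt). Second derivatives: f_ss(-1)=900, f_ss(1)=-180, f_ss(2)=180, f_ss(4)=-900; f_tt(0)=144, f_tt(3)=-36, f_tt(4)=48.
Saddle points occur where the two diagonal entries have opposite signs: (-1, 3), (1, 0), (1, 4), (2, 3), (4, 0), (4, 4). Count: 6.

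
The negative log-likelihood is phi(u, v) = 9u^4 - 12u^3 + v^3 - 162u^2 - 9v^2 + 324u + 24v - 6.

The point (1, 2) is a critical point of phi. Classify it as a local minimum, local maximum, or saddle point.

The mixed partial ∂²phi/∂u∂v is 0, so the Hessian at any point is diag(phi_uu, phi_vv) = diag(36(3u^2 - 2u - 9), 6(v - 3)).
At (1, 2): H = diag(-288, -6).
Both eigenvalues are negative, so H is negative definite: a local maximum.

local maximum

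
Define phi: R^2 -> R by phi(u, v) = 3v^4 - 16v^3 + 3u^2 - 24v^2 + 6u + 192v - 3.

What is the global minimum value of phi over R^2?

-310

phi(u,v) separates as P(u) + Q(v) − 3, so its minimum is min P + min Q − 3.
P'(u) = 6u + 6 vanishes at u ∈ {-1}; Q'(v) = 12(v - 4)(v - 2)(v + 2) vanishes at v ∈ {-2, 2, 4}.
Local minima of P (where P''>0): P(-1)=-3. Local minima of Q: Q(-2)=-304, Q(4)=128.
So the global minimum of phi is P(-1) + Q(-2) − 3 = -3 − 304 − 3 = -310, attained at (-1, -2).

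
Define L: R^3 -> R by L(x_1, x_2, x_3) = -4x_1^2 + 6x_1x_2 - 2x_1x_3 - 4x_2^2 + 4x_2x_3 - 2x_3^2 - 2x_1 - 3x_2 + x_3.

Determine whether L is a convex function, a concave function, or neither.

concave

L is quadratic, so its Hessian is the constant matrix H = [[-8, 6, -2], [6, -8, 4], [-2, 4, -4]].
Leading principal minors: -8, 28, -48.
Signs alternate −, +, − ⇒ H ≺ 0 ⇒ concave.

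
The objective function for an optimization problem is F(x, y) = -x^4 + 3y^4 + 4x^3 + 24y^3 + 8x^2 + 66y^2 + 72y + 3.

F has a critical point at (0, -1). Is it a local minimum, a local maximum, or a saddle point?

local minimum

The mixed partial ∂²F/∂x∂y is 0, so the Hessian at any point is diag(F_xx, F_yy) = diag(4(-3x^2 + 6x + 4), 12(3y^2 + 12y + 11)).
At (0, -1): H = diag(16, 24).
Both eigenvalues are positive, so H is positive definite: a local minimum.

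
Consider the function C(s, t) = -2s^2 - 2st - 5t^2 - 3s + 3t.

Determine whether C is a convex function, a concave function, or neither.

C is quadratic, so its Hessian is the constant matrix H = [[-4, -2], [-2, -10]].
det(H) = 36, tr(H) = -14.
det(H) > 0 and tr(H) < 0, so H is negative definite everywhere: concave.

concave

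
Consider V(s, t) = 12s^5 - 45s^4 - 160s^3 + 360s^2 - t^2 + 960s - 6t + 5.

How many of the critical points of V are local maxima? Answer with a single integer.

V separates as a function of s plus a function of t, so ∇V=0 decouples.
∂V/∂s = 60(s - 4)(s - 2)(s + 1)(s + 2) = 0 at s ∈ {-2, -1, 2, 4}; ∂V/∂t = -2(t + 3) = 0 at t ∈ {-3}.
The Hessian is diagonal: diag(V_ss, V_tt). Second derivatives: V_ss(-2)=-1440, V_ss(-1)=900, V_ss(2)=-1440, V_ss(4)=3600; V_tt(-3)=-2.
Local maxima occur where both diagonal entries negative: (-2, -3), (2, -3). Count: 2.

2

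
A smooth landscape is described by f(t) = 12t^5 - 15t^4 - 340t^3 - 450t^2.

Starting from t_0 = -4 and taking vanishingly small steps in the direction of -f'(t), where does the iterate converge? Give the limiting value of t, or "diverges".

diverges

f'(t) = 60t(t - 5)(t + 1)(t + 3), so f'(-4) = 6480.
Gradient descent moves in the -f' direction, i.e. t is decreasing.
There is no critical point below t=-4, and f' keeps the same sign, so the iterate runs off to −∞.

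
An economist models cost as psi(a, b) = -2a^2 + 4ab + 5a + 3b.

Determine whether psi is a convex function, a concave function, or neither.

neither

psi is quadratic, so its Hessian is the constant matrix H = [[-4, 4], [4, 0]].
det(H) = -16, tr(H) = -4.
det(H) < 0, so H is indefinite: neither convex nor concave.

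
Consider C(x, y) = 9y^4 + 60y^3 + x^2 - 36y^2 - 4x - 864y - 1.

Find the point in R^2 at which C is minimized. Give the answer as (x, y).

(2, 2)

C(x,y) separates as P(x) + Q(y) − 1, so its minimum is min P + min Q − 1.
P'(x) = 2x - 4 vanishes at x ∈ {2}; Q'(y) = 36(y - 2)(y + 3)(y + 4) vanishes at y ∈ {-4, -3, 2}.
Local minima of P (where P''>0): P(2)=-4. Local minima of Q: Q(-4)=1344, Q(2)=-1248.
So the global minimum of C is P(2) + Q(2) − 1 = -4 − 1248 − 1 = -1253, attained at (2, 2).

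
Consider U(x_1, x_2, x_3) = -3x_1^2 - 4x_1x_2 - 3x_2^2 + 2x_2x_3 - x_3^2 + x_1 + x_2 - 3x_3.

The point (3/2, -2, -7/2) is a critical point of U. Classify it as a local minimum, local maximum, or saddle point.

local maximum

The Hessian is constant: H = [[-6, -4, 0], [-4, -6, 2], [0, 2, -2]].
Leading principal minors: Δ₁ = -6, Δ₂ = 20, Δ₃ = -16.
The minors alternate sign starting negative (−, +, −), so H is negative definite: a local maximum.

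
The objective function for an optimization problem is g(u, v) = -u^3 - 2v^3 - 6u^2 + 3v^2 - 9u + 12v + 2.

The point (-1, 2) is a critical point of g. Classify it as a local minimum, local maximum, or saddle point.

The mixed partial ∂²g/∂u∂v is 0, so the Hessian at any point is diag(g_uu, g_vv) = diag(-6(u + 2), 6(-2v + 1)).
At (-1, 2): H = diag(-6, -18).
Both eigenvalues are negative, so H is negative definite: a local maximum.

local maximum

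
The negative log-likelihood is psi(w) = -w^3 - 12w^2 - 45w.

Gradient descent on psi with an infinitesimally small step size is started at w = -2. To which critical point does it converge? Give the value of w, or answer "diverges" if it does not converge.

diverges

psi'(w) = -3(w + 3)(w + 5), so psi'(-2) = -9.
Gradient descent moves in the -psi' direction, i.e. w is increasing.
There is no critical point above w=-2, and psi' keeps the same sign, so the iterate runs off to +∞.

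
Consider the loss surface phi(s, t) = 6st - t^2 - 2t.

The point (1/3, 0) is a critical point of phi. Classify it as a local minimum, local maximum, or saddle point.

The Hessian of phi is constant: H = [[0, 6], [6, -2]].
det(H) = 0·(-2) − 6² = -36.
Since det(H) < 0, H is indefinite and the critical point is a saddle point.

saddle point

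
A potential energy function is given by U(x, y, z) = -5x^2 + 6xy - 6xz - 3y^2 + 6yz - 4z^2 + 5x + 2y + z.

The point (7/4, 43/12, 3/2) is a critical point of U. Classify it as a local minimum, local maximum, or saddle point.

The Hessian is constant: H = [[-10, 6, -6], [6, -6, 6], [-6, 6, -8]].
Leading principal minors: Δ₁ = -10, Δ₂ = 24, Δ₃ = -48.
The minors alternate sign starting negative (−, +, −), so H is negative definite: a local maximum.

local maximum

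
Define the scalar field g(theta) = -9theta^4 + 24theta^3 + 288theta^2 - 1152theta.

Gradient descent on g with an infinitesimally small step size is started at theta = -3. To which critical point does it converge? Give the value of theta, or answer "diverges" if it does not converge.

g'(theta) = -36(theta - 4)(theta - 2)(theta + 4), so g'(-3) = -1260.
Gradient descent moves in the -g' direction, i.e. theta is increasing.
The nearest critical point in that direction is theta = 2, where g'' = 432 > 0 (a local minimum). The iterate converges there.

2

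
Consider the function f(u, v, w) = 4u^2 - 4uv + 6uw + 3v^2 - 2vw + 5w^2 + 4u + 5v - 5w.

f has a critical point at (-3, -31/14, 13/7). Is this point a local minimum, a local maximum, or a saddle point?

local minimum

The Hessian is constant: H = [[8, -4, 6], [-4, 6, -2], [6, -2, 10]].
Leading principal minors: Δ₁ = 8, Δ₂ = 32, Δ₃ = 168.
All leading minors are positive, so H is positive definite: a local minimum.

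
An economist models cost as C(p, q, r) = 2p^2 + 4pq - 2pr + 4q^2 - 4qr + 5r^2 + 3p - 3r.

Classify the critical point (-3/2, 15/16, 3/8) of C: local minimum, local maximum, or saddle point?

The Hessian is constant: H = [[4, 4, -2], [4, 8, -4], [-2, -4, 10]].
Leading principal minors: Δ₁ = 4, Δ₂ = 16, Δ₃ = 128.
All leading minors are positive, so H is positive definite: a local minimum.

local minimum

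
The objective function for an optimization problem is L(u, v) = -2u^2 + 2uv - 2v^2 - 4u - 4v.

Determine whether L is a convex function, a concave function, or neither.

L is quadratic, so its Hessian is the constant matrix H = [[-4, 2], [2, -4]].
det(H) = 12, tr(H) = -8.
det(H) > 0 and tr(H) < 0, so H is negative definite everywhere: concave.

concave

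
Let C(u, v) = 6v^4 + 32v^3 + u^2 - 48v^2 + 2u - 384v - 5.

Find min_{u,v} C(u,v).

C(u,v) separates as P(u) + Q(v) − 5, so its minimum is min P + min Q − 5.
P'(u) = 2u + 2 vanishes at u ∈ {-1}; Q'(v) = 24(v - 2)(v + 2)(v + 4) vanishes at v ∈ {-4, -2, 2}.
Local minima of P (where P''>0): P(-1)=-1. Local minima of Q: Q(-4)=256, Q(2)=-608.
So the global minimum of C is P(-1) + Q(2) − 5 = -1 − 608 − 5 = -614, attained at (-1, 2).

-614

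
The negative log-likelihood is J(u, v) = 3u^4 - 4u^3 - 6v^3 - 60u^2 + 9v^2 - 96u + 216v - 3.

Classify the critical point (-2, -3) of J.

local minimum

The mixed partial ∂²J/∂u∂v is 0, so the Hessian at any point is diag(J_uu, J_vv) = diag(12(3u^2 - 2u - 10), 18(-2v + 1)).
At (-2, -3): H = diag(72, 126).
Both eigenvalues are positive, so H is positive definite: a local minimum.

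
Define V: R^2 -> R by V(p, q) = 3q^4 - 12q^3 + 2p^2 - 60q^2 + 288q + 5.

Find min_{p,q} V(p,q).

-832

V(p,q) separates as A(p) + B(q) + 5, so its minimum is min A + min B + 5.
A'(p) = 4p vanishes at p ∈ {0}; B'(q) = 12(q - 4)(q - 2)(q + 3) vanishes at q ∈ {-3, 2, 4}.
Local minima of A (where A''>0): A(0)=0. Local minima of B: B(-3)=-837, B(4)=192.
So the global minimum of V is A(0) + B(-3) + 5 = 0 − 837 + 5 = -832, attained at (0, -3).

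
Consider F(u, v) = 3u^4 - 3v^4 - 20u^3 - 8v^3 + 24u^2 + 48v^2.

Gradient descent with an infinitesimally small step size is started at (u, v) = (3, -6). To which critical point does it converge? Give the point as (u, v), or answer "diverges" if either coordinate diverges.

F is separable, so gradient descent decouples: u follows -∂F/∂u, v follows -∂F/∂v.
∂F/∂u = 12u(u - 4)(u - 1); at u=3 this is -72, so u increases.
∂F/∂v = -12v(v - 2)(v + 4); at v=-6 this is 1152, so v decreases.
The v-coordinate has no critical point in that direction and runs off to infinity.

diverges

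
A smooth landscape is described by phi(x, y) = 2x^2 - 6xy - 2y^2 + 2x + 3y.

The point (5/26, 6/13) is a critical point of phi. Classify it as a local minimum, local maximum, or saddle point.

The Hessian of phi is constant: H = [[4, -6], [-6, -4]].
det(H) = 4·(-4) − (-6)² = -52.
Since det(H) < 0, H is indefinite and the critical point is a saddle point.

saddle point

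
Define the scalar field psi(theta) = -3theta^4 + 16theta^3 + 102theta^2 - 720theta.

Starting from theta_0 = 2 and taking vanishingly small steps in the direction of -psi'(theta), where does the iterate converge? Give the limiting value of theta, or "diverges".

psi'(theta) = -12(theta - 5)(theta - 3)(theta + 4), so psi'(2) = -216.
Gradient descent moves in the -psi' direction, i.e. theta is increasing.
The nearest critical point in that direction is theta = 3, where psi'' = 168 > 0 (a local minimum). The iterate converges there.

3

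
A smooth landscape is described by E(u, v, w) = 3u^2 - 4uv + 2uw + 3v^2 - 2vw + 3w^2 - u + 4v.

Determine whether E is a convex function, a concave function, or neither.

E is quadratic, so its Hessian is the constant matrix H = [[6, -4, 2], [-4, 6, -2], [2, -2, 6]].
Leading principal minors: 6, 20, 104.
All positive ⇒ H ≻ 0 ⇒ convex.

convex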